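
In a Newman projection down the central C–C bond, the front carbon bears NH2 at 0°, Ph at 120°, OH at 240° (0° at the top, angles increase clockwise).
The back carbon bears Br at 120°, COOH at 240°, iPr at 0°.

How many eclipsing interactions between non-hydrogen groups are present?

Non-H eclipsing pairs: NH2(0°)/iPr(0°); Ph(120°)/Br(120°); OH(240°)/COOH(240°) — 3 interactions.

3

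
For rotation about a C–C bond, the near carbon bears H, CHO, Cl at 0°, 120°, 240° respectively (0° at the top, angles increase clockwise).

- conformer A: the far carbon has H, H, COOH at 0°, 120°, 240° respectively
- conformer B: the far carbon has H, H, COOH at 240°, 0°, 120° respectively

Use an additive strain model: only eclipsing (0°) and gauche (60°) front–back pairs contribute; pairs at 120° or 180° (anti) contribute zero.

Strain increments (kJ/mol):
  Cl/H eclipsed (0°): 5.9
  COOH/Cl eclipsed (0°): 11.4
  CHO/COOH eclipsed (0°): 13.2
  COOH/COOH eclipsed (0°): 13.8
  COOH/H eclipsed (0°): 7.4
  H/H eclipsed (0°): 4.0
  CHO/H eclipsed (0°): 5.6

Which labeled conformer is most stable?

A

A (eclipsed): H–H eclipsed, CHO–H eclipsed, Cl–COOH eclipsed; 4.0 + 5.6 + 11.4 = 21.0 kJ/mol.
B (eclipsed): H–H eclipsed, CHO–COOH eclipsed, Cl–H eclipsed; 4.0 + 13.2 + 5.9 = 23.1 kJ/mol.
A has the lowest total (21.0 kJ/mol).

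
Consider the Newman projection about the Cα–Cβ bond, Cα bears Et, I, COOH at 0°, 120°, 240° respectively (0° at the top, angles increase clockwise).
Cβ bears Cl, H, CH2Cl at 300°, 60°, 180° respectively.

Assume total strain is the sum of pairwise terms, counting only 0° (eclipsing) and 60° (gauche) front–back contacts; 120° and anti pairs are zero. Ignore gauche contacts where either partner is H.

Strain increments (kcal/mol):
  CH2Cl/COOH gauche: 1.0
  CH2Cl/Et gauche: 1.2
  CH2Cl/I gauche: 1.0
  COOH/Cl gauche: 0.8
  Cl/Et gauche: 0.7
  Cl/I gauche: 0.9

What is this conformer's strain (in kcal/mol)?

3.5 kcal/mol

This conformer (staggered): Et–Cl gauche, I–CH2Cl gauche, COOH–Cl gauche, COOH–CH2Cl gauche; 0.7 + 1.0 + 0.8 + 1.0 = 3.5 kcal/mol.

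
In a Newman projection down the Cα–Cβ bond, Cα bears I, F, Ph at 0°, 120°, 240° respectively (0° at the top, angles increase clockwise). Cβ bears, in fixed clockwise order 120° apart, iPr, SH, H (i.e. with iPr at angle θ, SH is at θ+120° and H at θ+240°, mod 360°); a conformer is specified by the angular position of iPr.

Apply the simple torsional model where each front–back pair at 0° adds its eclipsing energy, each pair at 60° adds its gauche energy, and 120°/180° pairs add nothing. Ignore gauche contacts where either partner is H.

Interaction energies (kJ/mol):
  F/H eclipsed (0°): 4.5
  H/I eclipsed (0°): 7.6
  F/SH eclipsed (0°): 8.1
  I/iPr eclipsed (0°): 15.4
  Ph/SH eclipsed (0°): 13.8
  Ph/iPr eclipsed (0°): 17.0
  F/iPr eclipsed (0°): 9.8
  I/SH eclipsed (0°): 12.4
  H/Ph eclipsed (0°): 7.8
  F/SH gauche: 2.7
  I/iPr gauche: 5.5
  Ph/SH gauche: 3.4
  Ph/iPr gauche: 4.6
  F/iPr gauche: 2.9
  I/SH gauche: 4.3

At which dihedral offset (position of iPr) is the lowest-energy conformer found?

iPr at 0° is eclipsed. I at 0° is eclipsed with iPr at 0° (15.4); F at 120° is eclipsed with SH at 120° (8.1); Ph at 240° is eclipsed with H at 240° (7.8). Total 31.3 kJ/mol.
iPr at 60° is staggered. I at 0° is gauche with iPr at 60° (5.5); F at 120° is gauche with iPr at 60° (2.9); F at 120° is gauche with SH at 180° (2.7); Ph at 240° is gauche with SH at 180° (3.4). Total 14.5 kJ/mol.
iPr at 120° is eclipsed. I at 0° is eclipsed with H at 0° (7.6); F at 120° is eclipsed with iPr at 120° (9.8); Ph at 240° is eclipsed with SH at 240° (13.8). Total 31.2 kJ/mol.
iPr at 180° is staggered. I at 0° is gauche with SH at 300° (4.3); F at 120° is gauche with iPr at 180° (2.9); Ph at 240° is gauche with iPr at 180° (4.6); Ph at 240° is gauche with SH at 300° (3.4). Total 15.2 kJ/mol.
iPr at 240° is eclipsed. I at 0° is eclipsed with SH at 0° (12.4); F at 120° is eclipsed with H at 120° (4.5); Ph at 240° is eclipsed with iPr at 240° (17.0). Total 33.9 kJ/mol.
iPr at 300° is staggered. I at 0° is gauche with iPr at 300° (5.5); I at 0° is gauche with SH at 60° (4.3); F at 120° is gauche with SH at 60° (2.7); Ph at 240° is gauche with iPr at 300° (4.6). Total 17.1 kJ/mol.
The minimum (14.5 kJ/mol) occurs with iPr at 60°.

60°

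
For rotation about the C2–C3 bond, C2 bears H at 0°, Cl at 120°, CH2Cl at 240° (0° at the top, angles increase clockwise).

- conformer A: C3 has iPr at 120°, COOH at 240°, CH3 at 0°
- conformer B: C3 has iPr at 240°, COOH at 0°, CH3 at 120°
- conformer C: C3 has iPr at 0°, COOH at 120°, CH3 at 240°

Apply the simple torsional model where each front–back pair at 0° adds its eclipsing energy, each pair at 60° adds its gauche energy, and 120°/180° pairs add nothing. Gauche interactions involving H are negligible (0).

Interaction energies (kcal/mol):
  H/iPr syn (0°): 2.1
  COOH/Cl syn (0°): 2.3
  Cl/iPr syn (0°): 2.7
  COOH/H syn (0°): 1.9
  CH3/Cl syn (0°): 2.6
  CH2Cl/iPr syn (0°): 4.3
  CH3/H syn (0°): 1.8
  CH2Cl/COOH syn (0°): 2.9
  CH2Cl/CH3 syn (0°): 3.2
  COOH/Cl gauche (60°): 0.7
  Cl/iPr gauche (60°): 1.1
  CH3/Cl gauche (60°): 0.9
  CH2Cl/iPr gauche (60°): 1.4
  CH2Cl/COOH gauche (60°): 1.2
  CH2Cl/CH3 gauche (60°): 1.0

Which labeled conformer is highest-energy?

A (eclipsed): H–CH3 eclipsed, Cl–iPr eclipsed, CH2Cl–COOH eclipsed; 1.8 + 2.7 + 2.9 = 7.4 kcal/mol.
B (eclipsed): H–COOH eclipsed, Cl–CH3 eclipsed, CH2Cl–iPr eclipsed; 1.9 + 2.6 + 4.3 = 8.8 kcal/mol.
C (eclipsed): H–iPr eclipsed, Cl–COOH eclipsed, CH2Cl–CH3 eclipsed; 2.1 + 2.3 + 3.2 = 7.6 kcal/mol.
B has the highest total (8.8 kcal/mol).

B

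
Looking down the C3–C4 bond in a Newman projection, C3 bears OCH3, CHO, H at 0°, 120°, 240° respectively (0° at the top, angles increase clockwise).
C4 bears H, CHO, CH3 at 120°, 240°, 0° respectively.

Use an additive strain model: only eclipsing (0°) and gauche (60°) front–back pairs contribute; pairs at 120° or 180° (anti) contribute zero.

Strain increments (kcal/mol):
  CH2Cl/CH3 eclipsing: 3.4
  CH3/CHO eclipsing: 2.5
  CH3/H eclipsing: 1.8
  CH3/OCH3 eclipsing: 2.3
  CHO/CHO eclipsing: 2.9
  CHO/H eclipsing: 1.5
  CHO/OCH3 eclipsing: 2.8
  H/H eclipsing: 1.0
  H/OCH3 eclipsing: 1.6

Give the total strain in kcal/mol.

This conformer (eclipsed): OCH3–CH3 eclipsed, CHO–H eclipsed, H–CHO eclipsed; 2.3 + 1.5 + 1.5 = 5.3 kcal/mol.

5.3 kcal/mol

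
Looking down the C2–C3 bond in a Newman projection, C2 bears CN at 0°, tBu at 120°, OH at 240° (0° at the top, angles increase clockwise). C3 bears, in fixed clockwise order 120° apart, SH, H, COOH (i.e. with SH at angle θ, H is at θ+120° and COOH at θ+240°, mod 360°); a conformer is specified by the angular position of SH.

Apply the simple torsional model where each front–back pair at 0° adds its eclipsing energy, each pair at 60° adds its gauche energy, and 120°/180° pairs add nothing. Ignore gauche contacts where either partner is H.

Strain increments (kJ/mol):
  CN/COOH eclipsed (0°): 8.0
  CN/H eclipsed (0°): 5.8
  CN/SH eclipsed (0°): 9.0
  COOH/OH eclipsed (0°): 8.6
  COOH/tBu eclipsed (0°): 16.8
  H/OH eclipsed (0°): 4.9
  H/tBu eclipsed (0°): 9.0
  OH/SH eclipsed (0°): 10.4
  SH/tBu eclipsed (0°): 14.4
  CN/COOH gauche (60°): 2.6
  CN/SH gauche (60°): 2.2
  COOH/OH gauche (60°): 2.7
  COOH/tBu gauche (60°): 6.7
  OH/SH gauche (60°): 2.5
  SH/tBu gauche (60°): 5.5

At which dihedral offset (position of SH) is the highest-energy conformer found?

240°

SH at 0° (eclipsed): CN(0°)/SH(0°) eclipsed 9.0; tBu(120°)/H(120°) eclipsed 9.0; OH(240°)/COOH(240°) eclipsed 8.6 → 26.6 kJ/mol.
SH at 60° (staggered): CN(0°)/SH(60°) gauche 2.2; CN(0°)/COOH(300°) gauche 2.6; tBu(120°)/SH(60°) gauche 5.5; OH(240°)/COOH(300°) gauche 2.7 → 13.0 kJ/mol.
SH at 120° (eclipsed): CN(0°)/COOH(0°) eclipsed 8.0; tBu(120°)/SH(120°) eclipsed 14.4; OH(240°)/H(240°) eclipsed 4.9 → 27.3 kJ/mol.
SH at 180° (staggered): CN(0°)/COOH(60°) gauche 2.6; tBu(120°)/SH(180°) gauche 5.5; tBu(120°)/COOH(60°) gauche 6.7; OH(240°)/SH(180°) gauche 2.5 → 17.3 kJ/mol.
SH at 240° (eclipsed): CN(0°)/H(0°) eclipsed 5.8; tBu(120°)/COOH(120°) eclipsed 16.8; OH(240°)/SH(240°) eclipsed 10.4 → 33.0 kJ/mol.
SH at 300° (staggered): CN(0°)/SH(300°) gauche 2.2; tBu(120°)/COOH(180°) gauche 6.7; OH(240°)/SH(300°) gauche 2.5; OH(240°)/COOH(180°) gauche 2.7 → 14.1 kJ/mol.
The maximum (33.0 kJ/mol) occurs with SH at 240°.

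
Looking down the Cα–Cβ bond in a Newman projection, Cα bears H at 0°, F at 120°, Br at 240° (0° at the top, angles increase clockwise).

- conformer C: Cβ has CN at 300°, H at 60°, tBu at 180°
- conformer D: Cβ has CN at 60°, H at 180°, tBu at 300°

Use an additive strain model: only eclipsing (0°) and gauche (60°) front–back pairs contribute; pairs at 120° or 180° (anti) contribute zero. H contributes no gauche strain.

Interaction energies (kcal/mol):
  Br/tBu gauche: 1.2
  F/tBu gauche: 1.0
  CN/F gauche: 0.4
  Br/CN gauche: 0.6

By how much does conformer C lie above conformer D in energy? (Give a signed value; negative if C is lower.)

C (staggered): F–tBu gauche, Br–CN gauche, Br–tBu gauche; 1.0 + 0.6 + 1.2 = 2.8 kcal/mol.
D (staggered): F–CN gauche, Br–tBu gauche; 0.4 + 1.2 = 1.6 kcal/mol.
E(C) − E(D) = 2.8 − 1.6 = +1.2 kcal/mol.

+1.2 kcal/mol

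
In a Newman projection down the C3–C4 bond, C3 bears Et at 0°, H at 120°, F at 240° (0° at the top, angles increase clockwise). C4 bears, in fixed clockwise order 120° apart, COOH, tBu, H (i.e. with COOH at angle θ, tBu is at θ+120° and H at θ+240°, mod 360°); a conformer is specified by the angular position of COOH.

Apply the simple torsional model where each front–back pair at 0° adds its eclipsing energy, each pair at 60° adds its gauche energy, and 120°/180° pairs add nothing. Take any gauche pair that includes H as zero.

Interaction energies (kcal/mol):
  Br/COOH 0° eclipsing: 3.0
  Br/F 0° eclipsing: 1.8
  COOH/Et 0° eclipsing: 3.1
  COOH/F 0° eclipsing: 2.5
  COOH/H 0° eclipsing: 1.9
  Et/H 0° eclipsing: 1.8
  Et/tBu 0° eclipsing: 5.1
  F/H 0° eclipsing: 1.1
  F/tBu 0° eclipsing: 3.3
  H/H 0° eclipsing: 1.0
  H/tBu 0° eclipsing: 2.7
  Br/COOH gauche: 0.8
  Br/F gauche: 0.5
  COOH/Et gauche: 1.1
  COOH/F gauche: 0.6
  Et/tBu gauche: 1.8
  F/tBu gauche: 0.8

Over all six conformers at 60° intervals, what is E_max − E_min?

COOH at 0° (eclipsed): Et–COOH eclipsed, H–tBu eclipsed, F–H eclipsed; 3.1 + 2.7 + 1.1 = 6.9 kcal/mol.
COOH at 60° (staggered): Et–COOH gauche, F–tBu gauche; 1.1 + 0.8 = 1.9 kcal/mol.
COOH at 120° (eclipsed): Et–H eclipsed, H–COOH eclipsed, F–tBu eclipsed; 1.8 + 1.9 + 3.3 = 7.0 kcal/mol.
COOH at 180° (staggered): Et–tBu gauche, F–COOH gauche, F–tBu gauche; 1.8 + 0.6 + 0.8 = 3.2 kcal/mol.
COOH at 240° (eclipsed): Et–tBu eclipsed, H–H eclipsed, F–COOH eclipsed; 5.1 + 1.0 + 2.5 = 8.6 kcal/mol.
COOH at 300° (staggered): Et–COOH gauche, Et–tBu gauche, F–COOH gauche; 1.1 + 1.8 + 0.6 = 3.5 kcal/mol.
Max at 240° (8.6 kcal/mol), min at 60° (1.9 kcal/mol); barrier = 6.7 kcal/mol.

6.7 kcal/mol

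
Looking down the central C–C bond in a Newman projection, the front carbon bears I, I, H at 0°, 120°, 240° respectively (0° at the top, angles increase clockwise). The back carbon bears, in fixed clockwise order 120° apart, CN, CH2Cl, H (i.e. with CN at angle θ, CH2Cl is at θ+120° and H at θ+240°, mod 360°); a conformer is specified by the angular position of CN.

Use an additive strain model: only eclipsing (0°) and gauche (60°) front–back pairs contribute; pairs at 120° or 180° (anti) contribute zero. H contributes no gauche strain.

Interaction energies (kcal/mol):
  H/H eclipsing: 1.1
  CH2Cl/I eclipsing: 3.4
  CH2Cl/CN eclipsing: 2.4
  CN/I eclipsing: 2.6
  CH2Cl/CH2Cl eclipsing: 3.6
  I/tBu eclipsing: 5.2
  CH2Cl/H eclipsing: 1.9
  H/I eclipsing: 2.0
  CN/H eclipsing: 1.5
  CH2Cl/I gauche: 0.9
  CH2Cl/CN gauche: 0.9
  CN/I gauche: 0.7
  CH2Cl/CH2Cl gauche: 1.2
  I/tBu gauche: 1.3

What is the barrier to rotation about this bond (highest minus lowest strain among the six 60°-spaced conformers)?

CN at 0° (eclipsed): I(0°)/CN(0°) eclipsed 2.6; I(120°)/CH2Cl(120°) eclipsed 3.4; H(240°)/H(240°) eclipsed 1.1 → 7.1 kcal/mol.
CN at 60° (staggered): I(0°)/CN(60°) gauche 0.7; I(120°)/CN(60°) gauche 0.7; I(120°)/CH2Cl(180°) gauche 0.9 → 2.3 kcal/mol.
CN at 120° (eclipsed): I(0°)/H(0°) eclipsed 2.0; I(120°)/CN(120°) eclipsed 2.6; H(240°)/CH2Cl(240°) eclipsed 1.9 → 6.5 kcal/mol.
CN at 180° (staggered): I(0°)/CH2Cl(300°) gauche 0.9; I(120°)/CN(180°) gauche 0.7 → 1.6 kcal/mol.
CN at 240° (eclipsed): I(0°)/CH2Cl(0°) eclipsed 3.4; I(120°)/H(120°) eclipsed 2.0; H(240°)/CN(240°) eclipsed 1.5 → 6.9 kcal/mol.
CN at 300° (staggered): I(0°)/CN(300°) gauche 0.7; I(0°)/CH2Cl(60°) gauche 0.9; I(120°)/CH2Cl(60°) gauche 0.9 → 2.5 kcal/mol.
Max at 0° (7.1 kcal/mol), min at 180° (1.6 kcal/mol); barrier = 5.5 kcal/mol.

5.5 kcal/mol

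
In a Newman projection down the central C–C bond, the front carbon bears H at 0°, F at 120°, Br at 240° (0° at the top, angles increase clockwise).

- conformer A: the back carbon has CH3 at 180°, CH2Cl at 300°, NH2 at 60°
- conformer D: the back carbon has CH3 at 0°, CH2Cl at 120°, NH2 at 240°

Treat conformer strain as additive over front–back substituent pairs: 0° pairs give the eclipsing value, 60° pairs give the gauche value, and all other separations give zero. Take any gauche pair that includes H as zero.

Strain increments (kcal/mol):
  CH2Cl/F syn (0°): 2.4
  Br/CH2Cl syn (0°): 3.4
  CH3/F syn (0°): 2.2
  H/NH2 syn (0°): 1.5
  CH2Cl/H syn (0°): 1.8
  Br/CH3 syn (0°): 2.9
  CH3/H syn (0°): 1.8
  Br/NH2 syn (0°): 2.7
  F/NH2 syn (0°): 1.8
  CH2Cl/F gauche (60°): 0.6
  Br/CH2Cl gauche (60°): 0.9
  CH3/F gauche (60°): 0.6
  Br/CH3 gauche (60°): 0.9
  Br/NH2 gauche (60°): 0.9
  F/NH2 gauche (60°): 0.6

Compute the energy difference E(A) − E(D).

-3.9 kcal/mol

A (staggered): F–CH3 gauche, F–NH2 gauche, Br–CH3 gauche, Br–CH2Cl gauche; 0.6 + 0.6 + 0.9 + 0.9 = 3.0 kcal/mol.
D (eclipsed): H–CH3 eclipsed, F–CH2Cl eclipsed, Br–NH2 eclipsed; 1.8 + 2.4 + 2.7 = 6.9 kcal/mol.
E(A) − E(D) = 3.0 − 6.9 = -3.9 kcal/mol.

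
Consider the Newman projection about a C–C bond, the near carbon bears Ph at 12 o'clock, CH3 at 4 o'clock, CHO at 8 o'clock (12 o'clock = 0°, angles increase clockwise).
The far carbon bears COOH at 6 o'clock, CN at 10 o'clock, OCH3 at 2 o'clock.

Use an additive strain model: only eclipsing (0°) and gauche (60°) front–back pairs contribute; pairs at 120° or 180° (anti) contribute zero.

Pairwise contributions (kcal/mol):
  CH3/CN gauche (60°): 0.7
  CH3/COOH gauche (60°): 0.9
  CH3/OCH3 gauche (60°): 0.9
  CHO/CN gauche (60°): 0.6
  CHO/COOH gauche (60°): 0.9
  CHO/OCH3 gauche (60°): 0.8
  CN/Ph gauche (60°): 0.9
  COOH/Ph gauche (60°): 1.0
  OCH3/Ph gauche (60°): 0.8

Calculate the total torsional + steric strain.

5.0 kcal/mol

This conformer (staggered): Ph–CN gauche, Ph–OCH3 gauche, CH3–COOH gauche, CH3–OCH3 gauche, CHO–COOH gauche, CHO–CN gauche; 0.9 + 0.8 + 0.9 + 0.9 + 0.9 + 0.6 = 5.0 kcal/mol.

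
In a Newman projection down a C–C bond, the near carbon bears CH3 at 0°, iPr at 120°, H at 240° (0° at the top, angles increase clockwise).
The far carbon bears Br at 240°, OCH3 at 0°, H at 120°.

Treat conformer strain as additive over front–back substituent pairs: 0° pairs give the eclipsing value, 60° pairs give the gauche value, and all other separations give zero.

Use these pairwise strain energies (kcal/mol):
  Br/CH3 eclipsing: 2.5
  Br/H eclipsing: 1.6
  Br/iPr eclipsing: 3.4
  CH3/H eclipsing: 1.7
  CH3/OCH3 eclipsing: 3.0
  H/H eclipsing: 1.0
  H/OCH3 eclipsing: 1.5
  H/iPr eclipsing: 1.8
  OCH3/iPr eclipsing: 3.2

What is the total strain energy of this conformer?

6.4 kcal/mol

This conformer (eclipsed): CH3(0°)/OCH3(0°) eclipsed 3.0; iPr(120°)/H(120°) eclipsed 1.8; H(240°)/Br(240°) eclipsed 1.6 → 6.4 kcal/mol.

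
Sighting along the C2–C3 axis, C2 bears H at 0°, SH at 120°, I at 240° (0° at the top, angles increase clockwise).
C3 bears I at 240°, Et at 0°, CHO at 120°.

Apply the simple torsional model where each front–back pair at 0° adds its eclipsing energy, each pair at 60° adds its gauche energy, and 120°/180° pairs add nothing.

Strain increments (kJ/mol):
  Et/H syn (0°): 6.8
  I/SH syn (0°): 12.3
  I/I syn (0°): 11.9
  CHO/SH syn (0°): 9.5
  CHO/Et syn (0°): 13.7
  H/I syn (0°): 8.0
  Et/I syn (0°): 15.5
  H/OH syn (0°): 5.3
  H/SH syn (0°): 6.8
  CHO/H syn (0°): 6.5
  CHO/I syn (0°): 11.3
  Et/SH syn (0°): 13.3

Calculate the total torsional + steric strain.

This conformer (eclipsed): H(0°)/Et(0°) eclipsed 6.8; SH(120°)/CHO(120°) eclipsed 9.5; I(240°)/I(240°) eclipsed 11.9 → 28.2 kJ/mol.

28.2 kJ/mol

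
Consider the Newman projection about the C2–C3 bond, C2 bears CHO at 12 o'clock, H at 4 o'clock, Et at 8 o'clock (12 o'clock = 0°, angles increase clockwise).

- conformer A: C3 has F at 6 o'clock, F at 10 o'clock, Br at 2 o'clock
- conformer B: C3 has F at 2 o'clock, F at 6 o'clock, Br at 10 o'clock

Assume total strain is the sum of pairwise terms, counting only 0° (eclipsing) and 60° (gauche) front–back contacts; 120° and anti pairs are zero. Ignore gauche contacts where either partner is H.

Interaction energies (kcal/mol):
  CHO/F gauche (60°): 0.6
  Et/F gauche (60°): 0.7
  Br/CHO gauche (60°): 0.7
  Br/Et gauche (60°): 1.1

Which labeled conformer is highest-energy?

B

A is staggered. CHO at 0° is gauche with F at 300° (0.6); CHO at 0° is gauche with Br at 60° (0.7); Et at 240° is gauche with F at 180° (0.7); Et at 240° is gauche with F at 300° (0.7). Total 2.7 kcal/mol.
B is staggered. CHO at 0° is gauche with F at 60° (0.6); CHO at 0° is gauche with Br at 300° (0.7); Et at 240° is gauche with F at 180° (0.7); Et at 240° is gauche with Br at 300° (1.1). Total 3.1 kcal/mol.
B has the highest total (3.1 kcal/mol).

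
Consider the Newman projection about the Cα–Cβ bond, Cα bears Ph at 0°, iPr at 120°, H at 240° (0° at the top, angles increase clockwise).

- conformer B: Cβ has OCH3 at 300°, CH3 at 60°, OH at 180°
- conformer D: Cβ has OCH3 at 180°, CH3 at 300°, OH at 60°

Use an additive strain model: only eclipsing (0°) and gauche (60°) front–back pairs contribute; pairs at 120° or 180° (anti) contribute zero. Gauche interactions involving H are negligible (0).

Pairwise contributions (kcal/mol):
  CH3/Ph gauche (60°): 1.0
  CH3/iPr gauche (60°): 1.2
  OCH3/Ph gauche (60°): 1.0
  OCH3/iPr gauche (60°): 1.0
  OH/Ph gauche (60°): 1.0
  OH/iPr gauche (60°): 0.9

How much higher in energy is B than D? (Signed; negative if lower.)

B (staggered): Ph(0°)/OCH3(300°) gauche 1.0; Ph(0°)/CH3(60°) gauche 1.0; iPr(120°)/CH3(60°) gauche 1.2; iPr(120°)/OH(180°) gauche 0.9 → 4.1 kcal/mol.
D (staggered): Ph(0°)/CH3(300°) gauche 1.0; Ph(0°)/OH(60°) gauche 1.0; iPr(120°)/OCH3(180°) gauche 1.0; iPr(120°)/OH(60°) gauche 0.9 → 3.9 kcal/mol.
E(B) − E(D) = 4.1 − 3.9 = +0.2 kcal/mol.

+0.2 kcal/mol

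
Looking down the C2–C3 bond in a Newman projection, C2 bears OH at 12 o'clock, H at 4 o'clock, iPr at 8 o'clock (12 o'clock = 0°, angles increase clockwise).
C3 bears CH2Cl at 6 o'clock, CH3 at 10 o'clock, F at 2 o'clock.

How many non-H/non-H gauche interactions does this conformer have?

4

Non-H gauche pairs: OH(0°)/CH3(300°); OH(0°)/F(60°); iPr(240°)/CH2Cl(180°); iPr(240°)/CH3(300°) — 4 interactions.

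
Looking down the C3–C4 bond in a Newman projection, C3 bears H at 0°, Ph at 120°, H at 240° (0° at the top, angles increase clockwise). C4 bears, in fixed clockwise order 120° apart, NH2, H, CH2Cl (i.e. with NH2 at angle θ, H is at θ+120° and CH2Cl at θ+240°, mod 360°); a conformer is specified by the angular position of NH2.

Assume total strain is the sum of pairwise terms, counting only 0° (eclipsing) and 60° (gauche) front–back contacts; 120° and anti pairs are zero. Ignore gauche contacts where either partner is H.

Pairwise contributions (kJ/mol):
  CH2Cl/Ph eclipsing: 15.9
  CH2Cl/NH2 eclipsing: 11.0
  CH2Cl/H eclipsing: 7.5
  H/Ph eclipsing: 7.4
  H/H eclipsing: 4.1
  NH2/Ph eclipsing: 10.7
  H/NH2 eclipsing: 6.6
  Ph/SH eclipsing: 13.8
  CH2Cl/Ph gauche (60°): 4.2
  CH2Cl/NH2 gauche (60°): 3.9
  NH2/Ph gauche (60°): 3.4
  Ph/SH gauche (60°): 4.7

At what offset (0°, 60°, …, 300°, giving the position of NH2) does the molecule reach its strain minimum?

NH2 at 0° (eclipsed): H(0°)/NH2(0°) eclipsed 6.6; Ph(120°)/H(120°) eclipsed 7.4; H(240°)/CH2Cl(240°) eclipsed 7.5 → 21.5 kJ/mol.
NH2 at 60° (staggered): Ph(120°)/NH2(60°) gauche 3.4 → 3.4 kJ/mol.
NH2 at 120° (eclipsed): H(0°)/CH2Cl(0°) eclipsed 7.5; Ph(120°)/NH2(120°) eclipsed 10.7; H(240°)/H(240°) eclipsed 4.1 → 22.3 kJ/mol.
NH2 at 180° (staggered): Ph(120°)/NH2(180°) gauche 3.4; Ph(120°)/CH2Cl(60°) gauche 4.2 → 7.6 kJ/mol.
NH2 at 240° (eclipsed): H(0°)/H(0°) eclipsed 4.1; Ph(120°)/CH2Cl(120°) eclipsed 15.9; H(240°)/NH2(240°) eclipsed 6.6 → 26.6 kJ/mol.
NH2 at 300° (staggered): Ph(120°)/CH2Cl(180°) gauche 4.2 → 4.2 kJ/mol.
The minimum (3.4 kJ/mol) occurs with NH2 at 60°.

60°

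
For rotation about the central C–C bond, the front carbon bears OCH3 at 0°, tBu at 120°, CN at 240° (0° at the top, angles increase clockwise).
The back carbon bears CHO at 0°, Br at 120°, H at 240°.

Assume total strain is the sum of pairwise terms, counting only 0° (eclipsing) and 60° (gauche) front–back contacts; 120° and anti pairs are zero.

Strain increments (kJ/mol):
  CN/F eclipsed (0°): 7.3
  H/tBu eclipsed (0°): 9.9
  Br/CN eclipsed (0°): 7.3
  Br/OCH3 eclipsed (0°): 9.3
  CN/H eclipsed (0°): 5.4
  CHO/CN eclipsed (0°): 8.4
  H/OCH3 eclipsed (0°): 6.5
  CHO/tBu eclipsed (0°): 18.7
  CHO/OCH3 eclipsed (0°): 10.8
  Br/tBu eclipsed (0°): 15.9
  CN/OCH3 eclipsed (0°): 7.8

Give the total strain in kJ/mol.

This conformer is eclipsed. OCH3 at 0° is eclipsed with CHO at 0° (10.8); tBu at 120° is eclipsed with Br at 120° (15.9); CN at 240° is eclipsed with H at 240° (5.4). Total 32.1 kJ/mol.

32.1 kJ/mol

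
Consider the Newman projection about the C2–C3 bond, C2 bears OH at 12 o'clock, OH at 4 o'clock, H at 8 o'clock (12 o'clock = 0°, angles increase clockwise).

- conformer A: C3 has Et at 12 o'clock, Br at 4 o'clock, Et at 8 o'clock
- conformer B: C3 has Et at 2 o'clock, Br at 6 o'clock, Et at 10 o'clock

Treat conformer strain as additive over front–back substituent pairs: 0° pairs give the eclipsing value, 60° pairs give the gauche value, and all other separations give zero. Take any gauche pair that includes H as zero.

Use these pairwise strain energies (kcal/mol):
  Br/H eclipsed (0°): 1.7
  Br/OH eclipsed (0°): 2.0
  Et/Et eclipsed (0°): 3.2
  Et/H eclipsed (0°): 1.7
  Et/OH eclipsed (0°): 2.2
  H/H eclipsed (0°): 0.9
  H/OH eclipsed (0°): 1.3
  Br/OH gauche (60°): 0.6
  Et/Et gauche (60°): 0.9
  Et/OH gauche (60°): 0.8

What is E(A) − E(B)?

A (eclipsed): OH–Et eclipsed, OH–Br eclipsed, H–Et eclipsed; 2.2 + 2.0 + 1.7 = 5.9 kcal/mol.
B (staggered): OH–Et gauche, OH–Et gauche, OH–Et gauche, OH–Br gauche; 0.8 + 0.8 + 0.8 + 0.6 = 3.0 kcal/mol.
E(A) − E(B) = 5.9 − 3.0 = +2.9 kcal/mol.

+2.9 kcal/mol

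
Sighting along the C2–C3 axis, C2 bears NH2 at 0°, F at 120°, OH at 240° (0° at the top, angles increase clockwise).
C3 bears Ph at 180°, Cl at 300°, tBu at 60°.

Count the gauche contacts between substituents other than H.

6

Non-H gauche pairs: NH2(0°)/Cl(300°); NH2(0°)/tBu(60°); F(120°)/Ph(180°); F(120°)/tBu(60°); OH(240°)/Ph(180°); OH(240°)/Cl(300°) — 6 interactions.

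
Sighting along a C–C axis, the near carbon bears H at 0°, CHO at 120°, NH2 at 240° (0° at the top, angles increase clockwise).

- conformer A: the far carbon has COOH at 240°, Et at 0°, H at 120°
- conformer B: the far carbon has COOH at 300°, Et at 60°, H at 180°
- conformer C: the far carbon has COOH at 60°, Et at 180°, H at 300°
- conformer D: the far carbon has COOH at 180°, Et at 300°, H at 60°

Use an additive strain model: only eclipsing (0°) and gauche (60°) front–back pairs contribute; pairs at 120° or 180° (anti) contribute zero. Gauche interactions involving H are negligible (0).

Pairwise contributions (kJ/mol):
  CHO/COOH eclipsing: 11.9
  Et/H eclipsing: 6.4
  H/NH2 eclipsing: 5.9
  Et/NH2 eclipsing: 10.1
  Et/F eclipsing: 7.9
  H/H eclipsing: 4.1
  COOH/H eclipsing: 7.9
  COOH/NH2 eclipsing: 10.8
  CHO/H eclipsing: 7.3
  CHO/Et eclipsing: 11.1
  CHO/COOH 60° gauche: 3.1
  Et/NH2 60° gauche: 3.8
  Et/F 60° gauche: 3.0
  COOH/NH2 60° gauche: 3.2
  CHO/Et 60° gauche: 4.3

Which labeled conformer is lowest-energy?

A (eclipsed): H(0°)/Et(0°) eclipsed 6.4; CHO(120°)/H(120°) eclipsed 7.3; NH2(240°)/COOH(240°) eclipsed 10.8 → 24.5 kJ/mol.
B (staggered): CHO(120°)/Et(60°) gauche 4.3; NH2(240°)/COOH(300°) gauche 3.2 → 7.5 kJ/mol.
C (staggered): CHO(120°)/COOH(60°) gauche 3.1; CHO(120°)/Et(180°) gauche 4.3; NH2(240°)/Et(180°) gauche 3.8 → 11.2 kJ/mol.
D (staggered): CHO(120°)/COOH(180°) gauche 3.1; NH2(240°)/COOH(180°) gauche 3.2; NH2(240°)/Et(300°) gauche 3.8 → 10.1 kJ/mol.
B has the lowest total (7.5 kJ/mol).

B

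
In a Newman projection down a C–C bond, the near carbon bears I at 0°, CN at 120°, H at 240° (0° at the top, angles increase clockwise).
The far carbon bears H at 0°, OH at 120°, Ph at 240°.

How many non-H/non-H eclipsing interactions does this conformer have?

Non-H eclipsing pairs: CN(120°)/OH(120°) — 1 interaction.

1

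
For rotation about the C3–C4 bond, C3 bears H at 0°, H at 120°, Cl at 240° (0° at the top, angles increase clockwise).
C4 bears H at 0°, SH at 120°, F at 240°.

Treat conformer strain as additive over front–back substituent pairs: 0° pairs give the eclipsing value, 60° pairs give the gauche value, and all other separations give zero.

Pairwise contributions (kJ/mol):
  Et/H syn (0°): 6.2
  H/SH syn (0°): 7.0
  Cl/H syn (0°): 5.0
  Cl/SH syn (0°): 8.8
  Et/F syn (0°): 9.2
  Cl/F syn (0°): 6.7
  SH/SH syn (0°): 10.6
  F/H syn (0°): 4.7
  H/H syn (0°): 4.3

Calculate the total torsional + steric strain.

This conformer is eclipsed. H at 0° is eclipsed with H at 0° (4.3); H at 120° is eclipsed with SH at 120° (7.0); Cl at 240° is eclipsed with F at 240° (6.7). Total 18.0 kJ/mol.

18.0 kJ/mol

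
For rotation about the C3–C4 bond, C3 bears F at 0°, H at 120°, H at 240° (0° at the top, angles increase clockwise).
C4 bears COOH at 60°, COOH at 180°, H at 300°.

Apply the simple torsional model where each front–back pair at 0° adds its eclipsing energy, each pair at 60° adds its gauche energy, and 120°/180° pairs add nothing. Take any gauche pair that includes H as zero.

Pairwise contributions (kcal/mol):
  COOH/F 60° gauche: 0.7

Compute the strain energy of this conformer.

0.7 kcal/mol

This conformer is staggered. F at 0° is gauche with COOH at 60° (0.7). Total 0.7 kcal/mol.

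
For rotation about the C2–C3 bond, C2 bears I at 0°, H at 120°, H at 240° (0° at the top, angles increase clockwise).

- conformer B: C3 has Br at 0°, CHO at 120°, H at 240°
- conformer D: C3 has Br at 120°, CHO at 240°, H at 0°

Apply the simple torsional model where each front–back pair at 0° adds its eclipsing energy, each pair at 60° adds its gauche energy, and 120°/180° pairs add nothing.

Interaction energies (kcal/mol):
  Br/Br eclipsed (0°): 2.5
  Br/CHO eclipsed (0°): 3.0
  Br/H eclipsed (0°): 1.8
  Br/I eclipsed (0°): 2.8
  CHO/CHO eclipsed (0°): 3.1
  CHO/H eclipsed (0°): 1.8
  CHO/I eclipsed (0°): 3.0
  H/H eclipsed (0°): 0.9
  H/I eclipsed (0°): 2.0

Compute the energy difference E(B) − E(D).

-0.1 kcal/mol

B (eclipsed): I(0°)/Br(0°) eclipsed 2.8; H(120°)/CHO(120°) eclipsed 1.8; H(240°)/H(240°) eclipsed 0.9 → 5.5 kcal/mol.
D (eclipsed): I(0°)/H(0°) eclipsed 2.0; H(120°)/Br(120°) eclipsed 1.8; H(240°)/CHO(240°) eclipsed 1.8 → 5.6 kcal/mol.
E(B) − E(D) = 5.5 − 5.6 = -0.1 kcal/mol.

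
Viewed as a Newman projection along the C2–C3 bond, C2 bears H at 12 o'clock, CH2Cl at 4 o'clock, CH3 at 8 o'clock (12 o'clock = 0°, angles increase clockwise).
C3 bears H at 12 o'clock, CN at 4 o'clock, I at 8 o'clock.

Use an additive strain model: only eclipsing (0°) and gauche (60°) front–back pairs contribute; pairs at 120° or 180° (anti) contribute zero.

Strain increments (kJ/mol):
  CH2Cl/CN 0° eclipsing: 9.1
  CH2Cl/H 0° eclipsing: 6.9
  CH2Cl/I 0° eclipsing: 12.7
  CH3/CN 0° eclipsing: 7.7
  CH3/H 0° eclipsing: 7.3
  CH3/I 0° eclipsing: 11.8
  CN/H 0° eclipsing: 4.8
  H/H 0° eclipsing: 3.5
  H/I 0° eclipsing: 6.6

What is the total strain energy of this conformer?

24.4 kJ/mol

This conformer is eclipsed. H at 0° is eclipsed with H at 0° (3.5); CH2Cl at 120° is eclipsed with CN at 120° (9.1); CH3 at 240° is eclipsed with I at 240° (11.8). Total 24.4 kJ/mol.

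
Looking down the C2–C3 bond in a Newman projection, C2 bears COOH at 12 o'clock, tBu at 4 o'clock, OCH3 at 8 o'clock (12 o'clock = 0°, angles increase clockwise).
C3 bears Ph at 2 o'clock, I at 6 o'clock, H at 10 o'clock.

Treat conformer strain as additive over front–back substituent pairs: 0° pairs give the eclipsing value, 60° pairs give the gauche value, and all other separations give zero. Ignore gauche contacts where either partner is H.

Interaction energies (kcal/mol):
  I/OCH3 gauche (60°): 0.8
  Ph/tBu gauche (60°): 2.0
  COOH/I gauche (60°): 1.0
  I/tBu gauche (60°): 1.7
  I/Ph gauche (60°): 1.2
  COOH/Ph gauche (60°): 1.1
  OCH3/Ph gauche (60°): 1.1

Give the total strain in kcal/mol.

This conformer is staggered. COOH at 0° is gauche with Ph at 60° (1.1); tBu at 120° is gauche with Ph at 60° (2.0); tBu at 120° is gauche with I at 180° (1.7); OCH3 at 240° is gauche with I at 180° (0.8). Total 5.6 kcal/mol.

5.6 kcal/mol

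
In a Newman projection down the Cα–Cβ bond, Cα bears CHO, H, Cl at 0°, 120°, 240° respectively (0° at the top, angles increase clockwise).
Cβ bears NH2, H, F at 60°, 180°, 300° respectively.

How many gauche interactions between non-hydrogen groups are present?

Non-H gauche pairs: CHO(0°)/NH2(60°); CHO(0°)/F(300°); Cl(240°)/F(300°) — 3 interactions.

3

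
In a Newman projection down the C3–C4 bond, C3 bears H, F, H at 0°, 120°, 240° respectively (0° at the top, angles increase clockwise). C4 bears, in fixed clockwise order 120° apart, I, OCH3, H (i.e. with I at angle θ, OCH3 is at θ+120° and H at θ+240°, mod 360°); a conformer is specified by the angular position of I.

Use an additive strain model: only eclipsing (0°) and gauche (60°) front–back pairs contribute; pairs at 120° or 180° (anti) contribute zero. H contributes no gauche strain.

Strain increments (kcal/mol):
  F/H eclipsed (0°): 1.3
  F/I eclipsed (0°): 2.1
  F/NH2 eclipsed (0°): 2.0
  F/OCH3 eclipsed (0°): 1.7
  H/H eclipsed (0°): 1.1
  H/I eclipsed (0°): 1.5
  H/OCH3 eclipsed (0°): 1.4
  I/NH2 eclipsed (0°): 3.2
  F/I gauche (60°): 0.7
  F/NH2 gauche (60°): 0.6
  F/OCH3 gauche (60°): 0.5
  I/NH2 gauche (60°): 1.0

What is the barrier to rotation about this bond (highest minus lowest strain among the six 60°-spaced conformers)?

4.1 kcal/mol

I at 0° is eclipsed. H at 0° is eclipsed with I at 0° (1.5); F at 120° is eclipsed with OCH3 at 120° (1.7); H at 240° is eclipsed with H at 240° (1.1). Total 4.3 kcal/mol.
I at 60° is staggered. F at 120° is gauche with I at 60° (0.7); F at 120° is gauche with OCH3 at 180° (0.5). Total 1.2 kcal/mol.
I at 120° is eclipsed. H at 0° is eclipsed with H at 0° (1.1); F at 120° is eclipsed with I at 120° (2.1); H at 240° is eclipsed with OCH3 at 240° (1.4). Total 4.6 kcal/mol.
I at 180° is staggered. F at 120° is gauche with I at 180° (0.7). Total 0.7 kcal/mol.
I at 240° is eclipsed. H at 0° is eclipsed with OCH3 at 0° (1.4); F at 120° is eclipsed with H at 120° (1.3); H at 240° is eclipsed with I at 240° (1.5). Total 4.2 kcal/mol.
I at 300° is staggered. F at 120° is gauche with OCH3 at 60° (0.5). Total 0.5 kcal/mol.
Max at 120° (4.6 kcal/mol), min at 300° (0.5 kcal/mol); barrier = 4.1 kcal/mol.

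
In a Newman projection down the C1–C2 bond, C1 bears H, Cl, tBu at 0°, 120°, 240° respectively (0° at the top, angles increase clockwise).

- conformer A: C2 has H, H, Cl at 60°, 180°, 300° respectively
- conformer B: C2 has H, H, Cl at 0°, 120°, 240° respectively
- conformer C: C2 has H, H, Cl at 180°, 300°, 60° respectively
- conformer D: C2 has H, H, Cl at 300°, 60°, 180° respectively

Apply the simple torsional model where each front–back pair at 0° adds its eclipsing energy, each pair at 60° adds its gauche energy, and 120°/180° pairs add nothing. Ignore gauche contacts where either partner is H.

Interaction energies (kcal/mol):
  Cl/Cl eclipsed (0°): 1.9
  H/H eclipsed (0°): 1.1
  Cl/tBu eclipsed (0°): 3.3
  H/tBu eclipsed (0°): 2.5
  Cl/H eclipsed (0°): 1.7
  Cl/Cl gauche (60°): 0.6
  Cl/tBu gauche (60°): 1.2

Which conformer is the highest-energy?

B

A (staggered): tBu(240°)/Cl(300°) gauche 1.2 → 1.2 kcal/mol.
B (eclipsed): H(0°)/H(0°) eclipsed 1.1; Cl(120°)/H(120°) eclipsed 1.7; tBu(240°)/Cl(240°) eclipsed 3.3 → 6.1 kcal/mol.
C (staggered): Cl(120°)/Cl(60°) gauche 0.6 → 0.6 kcal/mol.
D (staggered): Cl(120°)/Cl(180°) gauche 0.6; tBu(240°)/Cl(180°) gauche 1.2 → 1.8 kcal/mol.
B has the highest total (6.1 kcal/mol).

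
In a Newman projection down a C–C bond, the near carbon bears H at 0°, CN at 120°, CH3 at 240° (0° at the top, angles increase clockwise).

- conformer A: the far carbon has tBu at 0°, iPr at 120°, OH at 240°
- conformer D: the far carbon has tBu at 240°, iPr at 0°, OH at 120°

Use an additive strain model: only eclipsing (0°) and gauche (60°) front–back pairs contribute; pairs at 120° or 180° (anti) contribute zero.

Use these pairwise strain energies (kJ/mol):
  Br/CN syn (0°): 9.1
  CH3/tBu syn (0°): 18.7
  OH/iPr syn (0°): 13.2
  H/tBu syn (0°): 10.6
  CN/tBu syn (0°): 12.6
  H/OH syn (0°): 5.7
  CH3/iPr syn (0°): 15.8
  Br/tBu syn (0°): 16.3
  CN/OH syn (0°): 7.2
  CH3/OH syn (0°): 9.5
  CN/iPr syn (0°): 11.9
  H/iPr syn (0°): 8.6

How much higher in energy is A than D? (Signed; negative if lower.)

A is eclipsed. H at 0° is eclipsed with tBu at 0° (10.6); CN at 120° is eclipsed with iPr at 120° (11.9); CH3 at 240° is eclipsed with OH at 240° (9.5). Total 32.0 kJ/mol.
D is eclipsed. H at 0° is eclipsed with iPr at 0° (8.6); CN at 120° is eclipsed with OH at 120° (7.2); CH3 at 240° is eclipsed with tBu at 240° (18.7). Total 34.5 kJ/mol.
E(A) − E(D) = 32.0 − 34.5 = -2.5 kJ/mol.

-2.5 kJ/mol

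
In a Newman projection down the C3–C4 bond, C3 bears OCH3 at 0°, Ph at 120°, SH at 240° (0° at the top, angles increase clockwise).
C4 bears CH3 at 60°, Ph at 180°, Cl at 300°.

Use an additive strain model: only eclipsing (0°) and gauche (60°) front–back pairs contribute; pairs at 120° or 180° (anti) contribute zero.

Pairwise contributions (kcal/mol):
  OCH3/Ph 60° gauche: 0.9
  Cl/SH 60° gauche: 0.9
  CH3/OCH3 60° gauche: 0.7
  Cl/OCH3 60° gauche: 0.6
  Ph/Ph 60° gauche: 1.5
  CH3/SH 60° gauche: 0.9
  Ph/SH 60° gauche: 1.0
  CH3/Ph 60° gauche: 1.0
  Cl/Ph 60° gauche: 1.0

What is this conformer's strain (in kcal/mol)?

5.7 kcal/mol

This conformer is staggered. OCH3 at 0° is gauche with CH3 at 60° (0.7); OCH3 at 0° is gauche with Cl at 300° (0.6); Ph at 120° is gauche with CH3 at 60° (1.0); Ph at 120° is gauche with Ph at 180° (1.5); SH at 240° is gauche with Ph at 180° (1.0); SH at 240° is gauche with Cl at 300° (0.9). Total 5.7 kcal/mol.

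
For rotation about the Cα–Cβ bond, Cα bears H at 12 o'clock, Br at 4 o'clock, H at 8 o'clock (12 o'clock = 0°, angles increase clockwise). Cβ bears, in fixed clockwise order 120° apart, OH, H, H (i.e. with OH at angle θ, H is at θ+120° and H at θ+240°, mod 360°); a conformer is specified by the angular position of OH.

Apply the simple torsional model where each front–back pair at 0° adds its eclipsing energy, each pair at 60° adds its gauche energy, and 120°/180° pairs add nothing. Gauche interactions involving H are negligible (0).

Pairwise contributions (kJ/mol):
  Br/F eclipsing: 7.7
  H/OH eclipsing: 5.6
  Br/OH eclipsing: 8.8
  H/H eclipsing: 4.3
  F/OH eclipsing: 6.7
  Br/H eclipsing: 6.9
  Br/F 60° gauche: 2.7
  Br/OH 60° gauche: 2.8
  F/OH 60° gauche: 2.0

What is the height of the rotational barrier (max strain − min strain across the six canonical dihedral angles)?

17.4 kJ/mol

OH at 0° (eclipsed): H–OH eclipsed, Br–H eclipsed, H–H eclipsed; 5.6 + 6.9 + 4.3 = 16.8 kJ/mol.
OH at 60° (staggered): Br–OH gauche; 2.8 = 2.8 kJ/mol.
OH at 120° (eclipsed): H–H eclipsed, Br–OH eclipsed, H–H eclipsed; 4.3 + 8.8 + 4.3 = 17.4 kJ/mol.
OH at 180° (staggered): Br–OH gauche; 2.8 = 2.8 kJ/mol.
OH at 240° (eclipsed): H–H eclipsed, Br–H eclipsed, H–OH eclipsed; 4.3 + 6.9 + 5.6 = 16.8 kJ/mol.
OH at 300° (staggered): no non-H gauche contacts → 0.0 kJ/mol.
Max at 120° (17.4 kJ/mol), min at 300° (0.0 kJ/mol); barrier = 17.4 kJ/mol.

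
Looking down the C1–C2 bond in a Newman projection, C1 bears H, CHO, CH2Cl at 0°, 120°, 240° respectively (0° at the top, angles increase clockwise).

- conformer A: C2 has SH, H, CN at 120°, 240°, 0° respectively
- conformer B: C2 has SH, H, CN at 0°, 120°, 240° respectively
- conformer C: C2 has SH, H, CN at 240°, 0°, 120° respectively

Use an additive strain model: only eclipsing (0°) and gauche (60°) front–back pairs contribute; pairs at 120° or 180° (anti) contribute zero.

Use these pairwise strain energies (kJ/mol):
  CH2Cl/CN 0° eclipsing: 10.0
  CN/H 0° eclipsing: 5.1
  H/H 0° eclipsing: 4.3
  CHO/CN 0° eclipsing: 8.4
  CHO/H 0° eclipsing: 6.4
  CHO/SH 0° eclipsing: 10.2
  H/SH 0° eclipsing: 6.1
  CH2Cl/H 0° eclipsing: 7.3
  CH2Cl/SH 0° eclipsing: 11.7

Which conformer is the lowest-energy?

B

A (eclipsed): H–CN eclipsed, CHO–SH eclipsed, CH2Cl–H eclipsed; 5.1 + 10.2 + 7.3 = 22.6 kJ/mol.
B (eclipsed): H–SH eclipsed, CHO–H eclipsed, CH2Cl–CN eclipsed; 6.1 + 6.4 + 10.0 = 22.5 kJ/mol.
C (eclipsed): H–H eclipsed, CHO–CN eclipsed, CH2Cl–SH eclipsed; 4.3 + 8.4 + 11.7 = 24.4 kJ/mol.
B has the lowest total (22.5 kJ/mol).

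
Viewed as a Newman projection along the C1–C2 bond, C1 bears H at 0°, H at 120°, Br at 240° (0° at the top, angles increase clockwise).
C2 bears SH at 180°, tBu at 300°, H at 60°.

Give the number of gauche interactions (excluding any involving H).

2

Non-H gauche pairs: Br(240°)/SH(180°); Br(240°)/tBu(300°) — 2 interactions.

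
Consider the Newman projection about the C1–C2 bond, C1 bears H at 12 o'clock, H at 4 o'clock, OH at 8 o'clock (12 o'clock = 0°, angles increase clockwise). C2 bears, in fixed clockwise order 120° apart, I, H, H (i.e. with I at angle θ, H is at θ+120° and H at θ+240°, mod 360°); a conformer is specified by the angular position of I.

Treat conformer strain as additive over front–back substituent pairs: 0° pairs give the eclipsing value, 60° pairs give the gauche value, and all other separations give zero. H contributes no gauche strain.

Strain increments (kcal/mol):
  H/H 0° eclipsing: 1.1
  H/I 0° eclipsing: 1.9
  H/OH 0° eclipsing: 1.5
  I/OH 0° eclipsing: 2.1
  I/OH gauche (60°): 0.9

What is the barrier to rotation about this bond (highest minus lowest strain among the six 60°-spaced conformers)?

4.5 kcal/mol

I at 0° (eclipsed): H(0°)/I(0°) eclipsed 1.9; H(120°)/H(120°) eclipsed 1.1; OH(240°)/H(240°) eclipsed 1.5 → 4.5 kcal/mol.
I at 60° (staggered): no non-H gauche contacts → 0.0 kcal/mol.
I at 120° (eclipsed): H(0°)/H(0°) eclipsed 1.1; H(120°)/I(120°) eclipsed 1.9; OH(240°)/H(240°) eclipsed 1.5 → 4.5 kcal/mol.
I at 180° (staggered): OH(240°)/I(180°) gauche 0.9 → 0.9 kcal/mol.
I at 240° (eclipsed): H(0°)/H(0°) eclipsed 1.1; H(120°)/H(120°) eclipsed 1.1; OH(240°)/I(240°) eclipsed 2.1 → 4.3 kcal/mol.
I at 300° (staggered): OH(240°)/I(300°) gauche 0.9 → 0.9 kcal/mol.
Max at 0° (4.5 kcal/mol), min at 60° (0.0 kcal/mol); barrier = 4.5 kcal/mol.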